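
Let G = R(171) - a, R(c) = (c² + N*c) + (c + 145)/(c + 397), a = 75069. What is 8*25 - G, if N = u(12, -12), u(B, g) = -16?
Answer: 6924409/142 ≈ 48763.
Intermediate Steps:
N = -16
R(c) = c² - 16*c + (145 + c)/(397 + c) (R(c) = (c² - 16*c) + (c + 145)/(c + 397) = (c² - 16*c) + (145 + c)/(397 + c) = c² - 16*c + (145 + c)/(397 + c))
G = -6896009/142 (G = (145 + 171³ - 6351*171 + 381*171²)/(397 + 171) - 1*75069 = (145 + 5000211 - 1086021 + 381*29241)/568 - 75069 = (145 + 5000211 - 1086021 + 11140821)/568 - 75069 = (1/568)*15055156 - 75069 = 3763789/142 - 75069 = -6896009/142 ≈ -48563.)
8*25 - G = 8*25 - 1*(-6896009/142) = 200 + 6896009/142 = 6924409/142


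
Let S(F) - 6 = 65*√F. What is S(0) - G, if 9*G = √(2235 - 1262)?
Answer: 6 - √973/9 ≈ 2.5341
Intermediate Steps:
S(F) = 6 + 65*√F
G = √973/9 (G = √(2235 - 1262)/9 = √973/9 ≈ 3.4659)
S(0) - G = (6 + 65*√0) - √973/9 = (6 + 65*0) - √973/9 = (6 + 0) - √973/9 = 6 - √973/9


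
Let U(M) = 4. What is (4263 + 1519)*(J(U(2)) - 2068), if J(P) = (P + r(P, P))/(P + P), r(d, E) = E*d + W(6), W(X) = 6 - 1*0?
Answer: -23876769/2 ≈ -1.1938e+7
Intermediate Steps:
W(X) = 6 (W(X) = 6 + 0 = 6)
r(d, E) = 6 + E*d (r(d, E) = E*d + 6 = 6 + E*d)
J(P) = (6 + P + P²)/(2*P) (J(P) = (P + (6 + P*P))/(P + P) = (P + (6 + P²))/((2*P)) = (6 + P + P²)*(1/(2*P)) = (6 + P + P²)/(2*P))
(4263 + 1519)*(J(U(2)) - 2068) = (4263 + 1519)*((½)*(6 + 4 + 4²)/4 - 2068) = 5782*((½)*(¼)*(6 + 4 + 16) - 2068) = 5782*((½)*(¼)*26 - 2068) = 5782*(13/4 - 2068) = 5782*(-8259/4) = -23876769/2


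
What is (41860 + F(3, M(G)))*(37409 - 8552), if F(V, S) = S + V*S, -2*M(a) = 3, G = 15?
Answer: 1207780878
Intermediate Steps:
M(a) = -3/2 (M(a) = -½*3 = -3/2)
F(V, S) = S + S*V
(41860 + F(3, M(G)))*(37409 - 8552) = (41860 - 3*(1 + 3)/2)*(37409 - 8552) = (41860 - 3/2*4)*28857 = (41860 - 6)*28857 = 41854*28857 = 1207780878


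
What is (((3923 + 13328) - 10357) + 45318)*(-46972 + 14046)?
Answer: -1719132312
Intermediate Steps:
(((3923 + 13328) - 10357) + 45318)*(-46972 + 14046) = ((17251 - 10357) + 45318)*(-32926) = (6894 + 45318)*(-32926) = 52212*(-32926) = -1719132312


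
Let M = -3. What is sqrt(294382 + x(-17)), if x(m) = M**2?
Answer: sqrt(294391) ≈ 542.58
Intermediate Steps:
x(m) = 9 (x(m) = (-3)**2 = 9)
sqrt(294382 + x(-17)) = sqrt(294382 + 9) = sqrt(294391)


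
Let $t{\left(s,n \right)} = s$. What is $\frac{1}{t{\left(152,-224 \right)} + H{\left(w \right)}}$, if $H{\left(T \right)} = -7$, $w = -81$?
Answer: $\frac{1}{145} \approx 0.0068966$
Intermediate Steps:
$\frac{1}{t{\left(152,-224 \right)} + H{\left(w \right)}} = \frac{1}{152 - 7} = \frac{1}{145}$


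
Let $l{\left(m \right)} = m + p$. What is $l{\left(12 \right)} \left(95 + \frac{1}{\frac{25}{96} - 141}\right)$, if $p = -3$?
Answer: $\frac{11551041}{13511} \approx 854.94$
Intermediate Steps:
$l{\left(m \right)} = -3 + m$ ($l{\left(m \right)} = m - 3 = -3 + m$)
$l{\left(12 \right)} \left(95 + \frac{1}{\frac{25}{96} - 141}\right) = \left(-3 + 12\right) \left(95 + \frac{1}{\frac{25}{96} - 141}\right) = 9 \left(95 + \frac{1}{25 \cdot \frac{1}{96} - 141}\right) = 9 \left(95 + \frac{1}{\frac{25}{96} - 141}\right) = 9 \left(95 + \frac{1}{- \frac{13511}{96}}\right) = 9 \left(95 - \frac{96}{13511}\right) = 9 \cdot \frac{1283449}{13511} = \frac{11551041}{13511}$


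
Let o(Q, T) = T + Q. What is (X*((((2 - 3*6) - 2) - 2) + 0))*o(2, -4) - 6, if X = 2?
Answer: 74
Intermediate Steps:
o(Q, T) = Q + T
(X*((((2 - 3*6) - 2) - 2) + 0))*o(2, -4) - 6 = (2*((((2 - 3*6) - 2) - 2) + 0))*(2 - 4) - 6 = (2*((((2 - 18) - 2) - 2) + 0))*(-2) - 6 = (2*(((-16 - 2) - 2) + 0))*(-2) - 6 = (2*((-18 - 2) + 0))*(-2) - 6 = (2*(-20 + 0))*(-2) - 6 = (2*(-20))*(-2) - 6 = -40*(-2) - 6 = 80 - 6 = 74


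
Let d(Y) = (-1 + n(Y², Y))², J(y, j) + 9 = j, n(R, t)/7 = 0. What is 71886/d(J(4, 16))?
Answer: 71886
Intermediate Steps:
n(R, t) = 0 (n(R, t) = 7*0 = 0)
J(y, j) = -9 + j
d(Y) = 1 (d(Y) = (-1 + 0)² = (-1)² = 1)
71886/d(J(4, 16)) = 71886/1 = 71886*1 = 71886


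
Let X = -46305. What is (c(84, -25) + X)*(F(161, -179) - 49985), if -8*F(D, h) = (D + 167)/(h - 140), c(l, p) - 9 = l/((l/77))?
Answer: 736969997106/319 ≈ 2.3103e+9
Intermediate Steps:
c(l, p) = 86 (c(l, p) = 9 + l/((l/77)) = 9 + l*(77/l) = 9 + 77 = 86)
F(D, h) = -(167 + D)/(8*(-140 + h)) (F(D, h) = -(D + 167)/(8*(h - 140)) = -(167 + D)/(8*(-140 + h)))
(c(84, -25) + X)*(F(161, -179) - 49985) = (86 - 46305)*((-167 - 1*161)/(8*(-140 - 179)) - 49985) = -46219*((⅛)*(-167 - 161)/(-319) - 49985) = -46219*((⅛)*(-1/319)*(-328) - 49985) = -46219*(41/319 - 49985) = -46219*(-15945174/319) = 736969997106/319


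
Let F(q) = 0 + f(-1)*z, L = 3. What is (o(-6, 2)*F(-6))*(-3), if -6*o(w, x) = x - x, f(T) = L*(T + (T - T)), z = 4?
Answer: 0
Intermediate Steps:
f(T) = 3*T (f(T) = 3*(T + (T - T)) = 3*(T + 0) = 3*T)
F(q) = -12 (F(q) = 0 + (3*(-1))*4 = 0 - 3*4 = 0 - 12 = -12)
o(w, x) = 0 (o(w, x) = -(x - x)/6 = -⅙*0 = 0)
(o(-6, 2)*F(-6))*(-3) = (0*(-12))*(-3) = 0*(-3) = 0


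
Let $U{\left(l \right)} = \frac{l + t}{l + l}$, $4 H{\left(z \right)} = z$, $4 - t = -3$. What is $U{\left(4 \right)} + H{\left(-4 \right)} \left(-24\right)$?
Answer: $\frac{203}{8} \approx 25.375$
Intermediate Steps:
$t = 7$ ($t = 4 - -3 = 4 + 3 = 7$)
$H{\left(z \right)} = \frac{z}{4}$
$U{\left(l \right)} = \frac{7 + l}{2 l}$ ($U{\left(l \right)} = \frac{l + 7}{l + l} = \frac{7 + l}{2 l}$)
$U{\left(4 \right)} + H{\left(-4 \right)} \left(-24\right) = \frac{7 + 4}{2 \cdot 4} + \frac{1}{4} \left(-4\right) \left(-24\right) = \frac{1}{2} \cdot \frac{1}{4} \cdot 11 - -24 = \frac{11}{8} + 24 = \frac{203}{8}$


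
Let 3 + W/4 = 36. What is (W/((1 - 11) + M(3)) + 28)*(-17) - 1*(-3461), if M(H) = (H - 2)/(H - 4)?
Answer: 3189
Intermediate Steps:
M(H) = (-2 + H)/(-4 + H)
W = 132 (W = -12 + 4*36 = -12 + 144 = 132)
(W/((1 - 11) + M(3)) + 28)*(-17) - 1*(-3461) = (132/((1 - 11) + (-2 + 3)/(-4 + 3)) + 28)*(-17) - 1*(-3461) = (132/(-10 + 1/(-1)) + 28)*(-17) + 3461 = (132/(-10 - 1*1) + 28)*(-17) + 3461 = (132/(-10 - 1) + 28)*(-17) + 3461 = (132/(-11) + 28)*(-17) + 3461 = (132*(-1/11) + 28)*(-17) + 3461 = (-12 + 28)*(-17) + 3461 = 16*(-17) + 3461 = -272 + 3461 = 3189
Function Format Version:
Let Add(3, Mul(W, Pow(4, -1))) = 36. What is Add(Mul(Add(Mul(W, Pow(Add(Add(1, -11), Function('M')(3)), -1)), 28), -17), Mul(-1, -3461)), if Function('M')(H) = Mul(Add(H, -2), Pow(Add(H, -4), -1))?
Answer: 3189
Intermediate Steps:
Function('M')(H) = Mul(Pow(Add(-4, H), -1), Add(-2, H)) (Function('M')(H) = Mul(Add(-2, H), Pow(Add(-4, H), -1)) = Mul(Pow(Add(-4, H), -1), Add(-2, H)))
W = 132 (W = Add(-12, Mul(4, 36)) = Add(-12, 144) = 132)
Add(Mul(Add(Mul(W, Pow(Add(Add(1, -11), Function('M')(3)), -1)), 28), -17), Mul(-1, -3461)) = Add(Mul(Add(Mul(132, Pow(Add(Add(1, -11), Mul(Pow(Add(-4, 3), -1), Add(-2, 3))), -1)), 28), -17), Mul(-1, -3461)) = Add(Mul(Add(Mul(132, Pow(Add(-10, Mul(Pow(-1, -1), 1)), -1)), 28), -17), 3461) = Add(Mul(Add(Mul(132, Pow(Add(-10, Mul(-1, 1)), -1)), 28), -17), 3461) = Add(Mul(Add(Mul(132, Pow(Add(-10, -1), -1)), 28), -17), 3461) = Add(Mul(Add(Mul(132, Pow(-11, -1)), 28), -17), 3461) = Add(Mul(Add(Mul(132, Rational(-1, 11)), 28), -17), 3461) = Add(Mul(Add(-12, 28), -17), 3461) = Add(Mul(16, -17), 3461) = Add(-272, 3461) = 3189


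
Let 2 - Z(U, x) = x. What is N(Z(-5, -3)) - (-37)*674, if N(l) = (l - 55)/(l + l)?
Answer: 24933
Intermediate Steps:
Z(U, x) = 2 - x
N(l) = (-55 + l)/(2*l) (N(l) = (-55 + l)/((2*l)) = (-55 + l)*(1/(2*l)) = (-55 + l)/(2*l))
N(Z(-5, -3)) - (-37)*674 = (-55 + (2 - 1*(-3)))/(2*(2 - 1*(-3))) - (-37)*674 = (-55 + (2 + 3))/(2*(2 + 3)) - 1*(-24938) = (1/2)*(-55 + 5)/5 + 24938 = (1/2)*(1/5)*(-50) + 24938 = -5 + 24938 = 24933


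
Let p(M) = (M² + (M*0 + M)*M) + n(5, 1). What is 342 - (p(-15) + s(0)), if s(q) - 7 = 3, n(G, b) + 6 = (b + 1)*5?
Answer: -122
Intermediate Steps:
n(G, b) = -1 + 5*b (n(G, b) = -6 + (b + 1)*5 = -6 + (1 + b)*5 = -6 + (5 + 5*b) = -1 + 5*b)
s(q) = 10 (s(q) = 7 + 3 = 10)
p(M) = 4 + 2*M² (p(M) = (M² + (M*0 + M)*M) + (-1 + 5*1) = (M² + (0 + M)*M) + (-1 + 5) = (M² + M*M) + 4 = (M² + M²) + 4 = 2*M² + 4 = 4 + 2*M²)
342 - (p(-15) + s(0)) = 342 - ((4 + 2*(-15)²) + 10) = 342 - ((4 + 2*225) + 10) = 342 - ((4 + 450) + 10) = 342 - (454 + 10) = 342 - 1*464 = 342 - 464 = -122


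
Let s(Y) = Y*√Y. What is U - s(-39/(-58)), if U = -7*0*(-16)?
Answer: -39*√2262/3364 ≈ -0.55138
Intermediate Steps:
s(Y) = Y^(3/2)
U = 0 (U = 0*(-16) = 0)
U - s(-39/(-58)) = 0 - (-39/(-58))^(3/2) = 0 - (-39*(-1/58))^(3/2) = 0 - (39/58)^(3/2) = 0 - 39*√2262/3364 = -39*√2262/3364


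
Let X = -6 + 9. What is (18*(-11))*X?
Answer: -594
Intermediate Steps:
X = 3
(18*(-11))*X = (18*(-11))*3 = -198*3 = -594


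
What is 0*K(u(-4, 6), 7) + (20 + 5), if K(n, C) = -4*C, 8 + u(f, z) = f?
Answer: 25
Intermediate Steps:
u(f, z) = -8 + f
0*K(u(-4, 6), 7) + (20 + 5) = 0*(-4*7) + (20 + 5) = 0*(-28) + 25 = 0 + 25 = 25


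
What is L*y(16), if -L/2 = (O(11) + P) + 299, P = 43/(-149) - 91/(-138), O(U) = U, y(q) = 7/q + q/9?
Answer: -2035808555/1480464 ≈ -1375.1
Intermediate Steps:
y(q) = 7/q + q/9 (y(q) = 7/q + q*(1/9) = 7/q + q/9)
P = 7625/20562 (P = 43*(-1/149) - 91*(-1/138) = -43/149 + 91/138 = 7625/20562 ≈ 0.37083)
L = -6381845/10281 (L = -2*((11 + 7625/20562) + 299) = -2*(233807/20562 + 299) = -2*6381845/20562 = -6381845/10281 ≈ -620.74)
L*y(16) = -6381845*(7/16 + (1/9)*16)/10281 = -6381845*(7*(1/16) + 16/9)/10281 = -6381845*(7/16 + 16/9)/10281 = -6381845/10281*319/144 = -2035808555/1480464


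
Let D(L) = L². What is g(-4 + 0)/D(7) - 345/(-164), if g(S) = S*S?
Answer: 19529/8036 ≈ 2.4302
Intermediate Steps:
g(S) = S²
g(-4 + 0)/D(7) - 345/(-164) = (-4 + 0)²/(7²) - 345/(-164) = (-4)²/49 - 345*(-1/164) = 16*(1/49) + 345/164 = 16/49 + 345/164 = 19529/8036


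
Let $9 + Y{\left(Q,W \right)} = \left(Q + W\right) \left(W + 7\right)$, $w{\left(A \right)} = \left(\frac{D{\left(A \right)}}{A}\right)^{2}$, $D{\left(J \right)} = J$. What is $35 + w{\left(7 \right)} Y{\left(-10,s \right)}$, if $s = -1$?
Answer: $-40$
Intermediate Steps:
$w{\left(A \right)} = 1$ ($w{\left(A \right)} = \left(\frac{A}{A}\right)^{2} = 1^{2} = 1$)
$Y{\left(Q,W \right)} = -9 + \left(7 + W\right) \left(Q + W\right)$ ($Y{\left(Q,W \right)} = -9 + \left(Q + W\right) \left(W + 7\right) = -9 + \left(Q + W\right) \left(7 + W\right) = -9 + \left(7 + W\right) \left(Q + W\right)$)
$35 + w{\left(7 \right)} Y{\left(-10,s \right)} = 35 + 1 \left(-9 + \left(-1\right)^{2} + 7 \left(-10\right) + 7 \left(-1\right) - -10\right) = 35 + 1 \left(-9 + 1 - 70 - 7 + 10\right) = 35 + 1 \left(-75\right) = 35 - 75 = -40$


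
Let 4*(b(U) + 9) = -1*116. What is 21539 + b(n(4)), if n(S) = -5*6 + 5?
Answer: 21501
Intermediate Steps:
n(S) = -25 (n(S) = -30 + 5 = -25)
b(U) = -38 (b(U) = -9 + (-1*116)/4 = -9 + (¼)*(-116) = -9 - 29 = -38)
21539 + b(n(4)) = 21539 - 38 = 21501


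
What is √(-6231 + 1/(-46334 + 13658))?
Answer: I*√1663242358533/16338 ≈ 78.937*I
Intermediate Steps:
√(-6231 + 1/(-46334 + 13658)) = √(-6231 + 1/(-32676)) = √(-6231 - 1/32676) = √(-203604157/32676) = I*√1663242358533/16338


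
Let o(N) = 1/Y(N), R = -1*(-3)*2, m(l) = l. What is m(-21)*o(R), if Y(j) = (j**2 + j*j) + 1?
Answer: -21/73 ≈ -0.28767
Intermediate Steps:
Y(j) = 1 + 2*j**2 (Y(j) = (j**2 + j**2) + 1 = 2*j**2 + 1 = 1 + 2*j**2)
R = 6 (R = 3*2 = 6)
o(N) = 1/(1 + 2*N**2)
m(-21)*o(R) = -21/(1 + 2*6**2) = -21/(1 + 2*36) = -21/(1 + 72) = -21/73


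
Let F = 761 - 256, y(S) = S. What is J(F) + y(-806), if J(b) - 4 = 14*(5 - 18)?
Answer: -984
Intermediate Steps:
F = 505
J(b) = -178 (J(b) = 4 + 14*(5 - 18) = 4 + 14*(-13) = 4 - 182 = -178)
J(F) + y(-806) = -178 - 806 = -984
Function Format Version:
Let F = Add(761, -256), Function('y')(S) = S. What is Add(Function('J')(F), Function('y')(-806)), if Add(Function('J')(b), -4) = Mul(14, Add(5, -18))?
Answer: -984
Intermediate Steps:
F = 505
Function('J')(b) = -178 (Function('J')(b) = Add(4, Mul(14, Add(5, -18))) = Add(4, Mul(14, -13)) = Add(4, -182) = -178)
Add(Function('J')(F), Function('y')(-806)) = Add(-178, -806) = -984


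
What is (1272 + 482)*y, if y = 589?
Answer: 1033106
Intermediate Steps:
(1272 + 482)*y = (1272 + 482)*589 = 1754*589 = 1033106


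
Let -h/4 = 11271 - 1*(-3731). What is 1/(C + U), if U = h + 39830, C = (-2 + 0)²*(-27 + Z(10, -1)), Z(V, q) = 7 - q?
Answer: -1/20254 ≈ -4.9373e-5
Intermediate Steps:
h = -60008 (h = -4*(11271 - 1*(-3731)) = -4*(11271 + 3731) = -4*15002 = -60008)
C = -76 (C = (-2 + 0)²*(-27 + (7 - 1*(-1))) = (-2)²*(-27 + (7 + 1)) = 4*(-27 + 8) = 4*(-19) = -76)
U = -20178 (U = -60008 + 39830 = -20178)
1/(C + U) = 1/(-76 - 20178) = 1/(-20254) = -1/20254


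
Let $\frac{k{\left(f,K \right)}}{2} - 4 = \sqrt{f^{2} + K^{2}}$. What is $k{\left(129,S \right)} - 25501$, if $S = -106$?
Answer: $-25493 + 2 \sqrt{27877} \approx -25159.0$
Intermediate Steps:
$k{\left(f,K \right)} = 8 + 2 \sqrt{K^{2} + f^{2}}$ ($k{\left(f,K \right)} = 8 + 2 \sqrt{f^{2} + K^{2}} = 8 + 2 \sqrt{K^{2} + f^{2}}$)
$k{\left(129,S \right)} - 25501 = \left(8 + 2 \sqrt{\left(-106\right)^{2} + 129^{2}}\right) - 25501 = \left(8 + 2 \sqrt{11236 + 16641}\right) - 25501 = \left(8 + 2 \sqrt{27877}\right) - 25501 = -25493 + 2 \sqrt{27877}$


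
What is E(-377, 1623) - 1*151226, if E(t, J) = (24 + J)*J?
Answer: 2521855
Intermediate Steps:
E(t, J) = J*(24 + J)
E(-377, 1623) - 1*151226 = 1623*(24 + 1623) - 1*151226 = 1623*1647 - 151226 = 2673081 - 151226 = 2521855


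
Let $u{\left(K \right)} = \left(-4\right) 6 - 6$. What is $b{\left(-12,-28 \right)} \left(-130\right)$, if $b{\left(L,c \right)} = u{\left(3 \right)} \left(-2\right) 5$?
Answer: $-39000$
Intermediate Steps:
$u{\left(K \right)} = -30$ ($u{\left(K \right)} = -24 - 6 = -30$)
$b{\left(L,c \right)} = 300$ ($b{\left(L,c \right)} = \left(-30\right) \left(-2\right) 5 = 60 \cdot 5 = 300$)
$b{\left(-12,-28 \right)} \left(-130\right) = 300 \left(-130\right) = -39000$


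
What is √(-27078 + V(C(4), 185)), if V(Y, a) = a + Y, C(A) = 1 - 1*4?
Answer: 164*I ≈ 164.0*I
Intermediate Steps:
C(A) = -3 (C(A) = 1 - 4 = -3)
V(Y, a) = Y + a
√(-27078 + V(C(4), 185)) = √(-27078 + (-3 + 185)) = √(-27078 + 182) = √(-26896) = 164*I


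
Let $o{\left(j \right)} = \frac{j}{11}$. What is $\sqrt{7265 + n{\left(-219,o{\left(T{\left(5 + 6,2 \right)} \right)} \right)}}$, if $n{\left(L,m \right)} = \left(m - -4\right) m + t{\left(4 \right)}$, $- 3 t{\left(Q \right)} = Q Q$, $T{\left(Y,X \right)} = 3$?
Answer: $\frac{\sqrt{7907046}}{33} \approx 85.211$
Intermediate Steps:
$t{\left(Q \right)} = - \frac{Q^{2}}{3}$ ($t{\left(Q \right)} = - \frac{Q Q}{3} = - \frac{Q^{2}}{3}$)
$o{\left(j \right)} = \frac{j}{11}$ ($o{\left(j \right)} = j \frac{1}{11} = \frac{j}{11}$)
$n{\left(L,m \right)} = - \frac{16}{3} + m \left(4 + m\right)$ ($n{\left(L,m \right)} = \left(m - -4\right) m - \frac{4^{2}}{3} = \left(m + 4\right) m - \frac{16}{3} = \left(4 + m\right) m - \frac{16}{3} = m \left(4 + m\right) - \frac{16}{3} = - \frac{16}{3} + m \left(4 + m\right)$)
$\sqrt{7265 + n{\left(-219,o{\left(T{\left(5 + 6,2 \right)} \right)} \right)}} = \sqrt{7265 + \left(- \frac{16}{3} + \left(\frac{1}{11} \cdot 3\right)^{2} + 4 \cdot \frac{1}{11} \cdot 3\right)} = \sqrt{7265 + \left(- \frac{16}{3} + \left(\frac{3}{11}\right)^{2} + 4 \cdot \frac{3}{11}\right)} = \sqrt{7265 + \left(- \frac{16}{3} + \frac{9}{121} + \frac{12}{11}\right)} = \sqrt{7265 - \frac{1513}{363}} = \sqrt{\frac{2635682}{363}} = \frac{\sqrt{7907046}}{33}$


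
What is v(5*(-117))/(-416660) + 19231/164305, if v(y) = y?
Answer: 1621781377/13691864260 ≈ 0.11845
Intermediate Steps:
v(5*(-117))/(-416660) + 19231/164305 = (5*(-117))/(-416660) + 19231/164305 = -585*(-1/416660) + 19231*(1/164305) = 117/83332 + 19231/164305 = 1621781377/13691864260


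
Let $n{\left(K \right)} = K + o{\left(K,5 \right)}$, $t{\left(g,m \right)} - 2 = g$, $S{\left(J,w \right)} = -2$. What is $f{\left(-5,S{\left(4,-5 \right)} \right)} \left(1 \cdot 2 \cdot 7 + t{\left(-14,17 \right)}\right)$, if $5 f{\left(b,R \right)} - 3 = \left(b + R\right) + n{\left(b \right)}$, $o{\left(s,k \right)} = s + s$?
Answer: $- \frac{38}{5} \approx -7.6$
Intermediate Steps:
$o{\left(s,k \right)} = 2 s$
$t{\left(g,m \right)} = 2 + g$
$n{\left(K \right)} = 3 K$ ($n{\left(K \right)} = K + 2 K = 3 K$)
$f{\left(b,R \right)} = \frac{3}{5} + \frac{R}{5} + \frac{4 b}{5}$ ($f{\left(b,R \right)} = \frac{3}{5} + \frac{\left(b + R\right) + 3 b}{5} = \frac{3}{5} + \frac{\left(R + b\right) + 3 b}{5} = \frac{3}{5} + \frac{R + 4 b}{5} = \frac{3}{5} + \left(\frac{R}{5} + \frac{4 b}{5}\right) = \frac{3}{5} + \frac{R}{5} + \frac{4 b}{5}$)
$f{\left(-5,S{\left(4,-5 \right)} \right)} \left(1 \cdot 2 \cdot 7 + t{\left(-14,17 \right)}\right) = \left(\frac{3}{5} + \frac{1}{5} \left(-2\right) + \frac{4}{5} \left(-5\right)\right) \left(1 \cdot 2 \cdot 7 + \left(2 - 14\right)\right) = \left(\frac{3}{5} - \frac{2}{5} - 4\right) \left(2 \cdot 7 - 12\right) = - \frac{19 \left(14 - 12\right)}{5} = \left(- \frac{19}{5}\right) 2 = - \frac{38}{5}$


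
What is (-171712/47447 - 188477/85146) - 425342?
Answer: -1718372178021775/4039922262 ≈ -4.2535e+5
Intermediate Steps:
(-171712/47447 - 188477/85146) - 425342 = -23563258171/4039922262 - 425342 = -1718372178021775/4039922262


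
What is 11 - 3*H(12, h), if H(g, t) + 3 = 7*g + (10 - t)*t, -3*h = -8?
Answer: -872/3 ≈ -290.67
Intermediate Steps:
h = 8/3 (h = -1/3*(-8) = 8/3 ≈ 2.6667)
H(g, t) = -3 + 7*g + t*(10 - t) (H(g, t) = -3 + (7*g + (10 - t)*t) = -3 + (7*g + t*(10 - t)) = -3 + 7*g + t*(10 - t))
11 - 3*H(12, h) = 11 - 3*(-3 - (8/3)**2 + 7*12 + 10*(8/3)) = 11 - 3*(-3 - 1*64/9 + 84 + 80/3) = 11 - 3*(-3 - 64/9 + 84 + 80/3) = 11 - 3*905/9 = 11 - 905/3 = -872/3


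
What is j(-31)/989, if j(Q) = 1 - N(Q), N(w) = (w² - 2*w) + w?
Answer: -991/989 ≈ -1.0020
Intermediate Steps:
N(w) = w² - w
j(Q) = 1 - Q*(-1 + Q)
j(-31)/989 = (1 - 1*(-31)*(-1 - 31))/989 = (1 - 1*(-31)*(-32))*(1/989) = (1 - 992)*(1/989) = -991*1/989 = -991/989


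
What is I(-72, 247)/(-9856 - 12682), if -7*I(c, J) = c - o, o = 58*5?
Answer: -181/78883 ≈ -0.0022945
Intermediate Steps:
o = 290
I(c, J) = 290/7 - c/7 (I(c, J) = -(c - 1*290)/7 = -(c - 290)/7 = -(-290 + c)/7 = 290/7 - c/7)
I(-72, 247)/(-9856 - 12682) = (290/7 - ⅐*(-72))/(-9856 - 12682) = (290/7 + 72/7)/(-22538) = (362/7)*(-1/22538) = -181/78883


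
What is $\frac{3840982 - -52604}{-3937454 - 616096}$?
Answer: $- \frac{648931}{758925} \approx -0.85507$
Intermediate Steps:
$\frac{3840982 - -52604}{-3937454 - 616096} = \frac{3840982 + \left(-1985161 + 2037765\right)}{-4553550} = \left(3840982 + 52604\right) \left(- \frac{1}{4553550}\right) = 3893586 \left(- \frac{1}{4553550}\right) = - \frac{648931}{758925}$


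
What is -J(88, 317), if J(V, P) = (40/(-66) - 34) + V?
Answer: -1762/33 ≈ -53.394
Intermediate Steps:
J(V, P) = -1142/33 + V (J(V, P) = (40*(-1/66) - 34) + V = (-20/33 - 34) + V = -1142/33 + V)
-J(88, 317) = -(-1142/33 + 88) = -1*1762/33 = -1762/33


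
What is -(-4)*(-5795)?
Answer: -23180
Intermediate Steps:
-(-4)*(-5795) = -1*23180 = -23180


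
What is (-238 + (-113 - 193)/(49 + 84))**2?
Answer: 1021441600/17689 ≈ 57744.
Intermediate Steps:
(-238 + (-113 - 193)/(49 + 84))**2 = (-238 - 306/133)**2 = (-31960/133)**2 = 1021441600/17689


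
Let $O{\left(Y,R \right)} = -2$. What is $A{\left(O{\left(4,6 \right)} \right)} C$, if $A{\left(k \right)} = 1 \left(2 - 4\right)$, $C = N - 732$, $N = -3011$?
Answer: $7486$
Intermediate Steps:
$C = -3743$ ($C = -3011 - 732 = -3743$)
$A{\left(k \right)} = -2$ ($A{\left(k \right)} = 1 \left(-2\right) = -2$)
$A{\left(O{\left(4,6 \right)} \right)} C = \left(-2\right) \left(-3743\right) = 7486$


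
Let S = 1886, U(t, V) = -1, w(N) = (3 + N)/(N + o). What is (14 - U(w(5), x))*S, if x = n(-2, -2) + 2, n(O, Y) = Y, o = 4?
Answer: 28290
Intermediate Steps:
x = 0 (x = -2 + 2 = 0)
w(N) = (3 + N)/(4 + N) (w(N) = (3 + N)/(N + 4) = (3 + N)/(4 + N))
(14 - U(w(5), x))*S = (14 - 1*(-1))*1886 = (14 + 1)*1886 = 15*1886 = 28290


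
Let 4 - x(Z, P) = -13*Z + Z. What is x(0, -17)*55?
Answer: 220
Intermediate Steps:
x(Z, P) = 4 + 12*Z (x(Z, P) = 4 - (-13*Z + Z) = 4 - (-12)*Z = 4 + 12*Z)
x(0, -17)*55 = (4 + 12*0)*55 = (4 + 0)*55 = 4*55 = 220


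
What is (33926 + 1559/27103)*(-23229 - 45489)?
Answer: -63186059234766/27103 ≈ -2.3313e+9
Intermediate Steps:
(33926 + 1559/27103)*(-23229 - 45489) = (33926 + 1559*(1/27103))*(-68718) = (33926 + 1559/27103)*(-68718) = (919497937/27103)*(-68718) = -63186059234766/27103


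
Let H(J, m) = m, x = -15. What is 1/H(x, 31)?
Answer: 1/31 ≈ 0.032258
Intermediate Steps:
1/H(x, 31) = 1/31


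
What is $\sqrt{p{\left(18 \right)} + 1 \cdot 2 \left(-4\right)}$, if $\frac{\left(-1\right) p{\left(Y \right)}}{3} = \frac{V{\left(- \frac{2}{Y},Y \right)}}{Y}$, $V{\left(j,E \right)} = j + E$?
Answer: $\frac{i \sqrt{3558}}{18} \approx 3.3138 i$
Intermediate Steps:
$V{\left(j,E \right)} = E + j$
$p{\left(Y \right)} = - \frac{3 \left(Y - \frac{2}{Y}\right)}{Y}$ ($p{\left(Y \right)} = - 3 \frac{Y - \frac{2}{Y}}{Y} = - \frac{3 \left(Y - \frac{2}{Y}\right)}{Y}$)
$\sqrt{p{\left(18 \right)} + 1 \cdot 2 \left(-4\right)} = \sqrt{\left(-3 + \frac{6}{324}\right) + 1 \cdot 2 \left(-4\right)} = \sqrt{\left(-3 + 6 \cdot \frac{1}{324}\right) + 2 \left(-4\right)} = \sqrt{\left(-3 + \frac{1}{54}\right) - 8} = \sqrt{- \frac{161}{54} - 8} = \sqrt{- \frac{593}{54}} = \frac{i \sqrt{3558}}{18}$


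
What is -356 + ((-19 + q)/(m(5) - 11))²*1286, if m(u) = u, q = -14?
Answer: 77091/2 ≈ 38546.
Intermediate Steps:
-356 + ((-19 + q)/(m(5) - 11))²*1286 = -356 + ((-19 - 14)/(5 - 11))²*1286 = -356 + (-33/(-6))²*1286 = -356 + (-33*(-⅙))²*1286 = -356 + (11/2)²*1286 = -356 + (121/4)*1286 = -356 + 77803/2 = 77091/2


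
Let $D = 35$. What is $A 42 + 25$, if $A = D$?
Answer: $1495$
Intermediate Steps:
$A = 35$
$A 42 + 25 = 35 \cdot 42 + 25 = 1470 + 25 = 1495$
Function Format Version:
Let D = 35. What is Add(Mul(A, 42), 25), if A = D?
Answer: 1495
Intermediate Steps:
A = 35
Add(Mul(A, 42), 25) = Add(Mul(35, 42), 25) = Add(1470, 25) = 1495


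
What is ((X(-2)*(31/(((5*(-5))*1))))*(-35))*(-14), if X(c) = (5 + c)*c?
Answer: 18228/5 ≈ 3645.6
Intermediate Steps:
X(c) = c*(5 + c)
((X(-2)*(31/(((5*(-5))*1))))*(-35))*(-14) = (((-2*(5 - 2))*(31/(((5*(-5))*1))))*(-35))*(-14) = (((-2*3)*(31/((-25*1))))*(-35))*(-14) = (-186/(-25)*(-35))*(-14) = (-186*(-1)/25*(-35))*(-14) = (-6*(-31/25)*(-35))*(-14) = ((186/25)*(-35))*(-14) = -1302/5*(-14) = 18228/5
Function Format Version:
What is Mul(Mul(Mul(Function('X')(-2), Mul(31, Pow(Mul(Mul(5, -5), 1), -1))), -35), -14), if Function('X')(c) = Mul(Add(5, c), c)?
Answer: Rational(18228, 5) ≈ 3645.6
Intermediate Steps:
Function('X')(c) = Mul(c, Add(5, c))
Mul(Mul(Mul(Function('X')(-2), Mul(31, Pow(Mul(Mul(5, -5), 1), -1))), -35), -14) = Mul(Mul(Mul(Mul(-2, Add(5, -2)), Mul(31, Pow(Mul(Mul(5, -5), 1), -1))), -35), -14) = Mul(Mul(Mul(Mul(-2, 3), Mul(31, Pow(Mul(-25, 1), -1))), -35), -14) = Mul(Mul(Mul(-6, Mul(31, Pow(-25, -1))), -35), -14) = Mul(Mul(Mul(-6, Mul(31, Rational(-1, 25))), -35), -14) = Mul(Mul(Mul(-6, Rational(-31, 25)), -35), -14) = Mul(Mul(Rational(186, 25), -35), -14) = Mul(Rational(-1302, 5), -14) = Rational(18228, 5)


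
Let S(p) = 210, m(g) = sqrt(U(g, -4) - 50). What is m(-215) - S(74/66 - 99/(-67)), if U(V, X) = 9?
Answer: -210 + I*sqrt(41) ≈ -210.0 + 6.4031*I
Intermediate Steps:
m(g) = I*sqrt(41) (m(g) = sqrt(9 - 50) = sqrt(-41) = I*sqrt(41))
m(-215) - S(74/66 - 99/(-67)) = I*sqrt(41) - 1*210 = I*sqrt(41) - 210 = -210 + I*sqrt(41)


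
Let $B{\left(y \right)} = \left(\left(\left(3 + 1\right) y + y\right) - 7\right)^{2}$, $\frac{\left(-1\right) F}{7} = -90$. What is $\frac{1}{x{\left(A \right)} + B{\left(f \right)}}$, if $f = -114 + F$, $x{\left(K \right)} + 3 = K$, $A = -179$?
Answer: $\frac{1}{6620147} \approx 1.5105 \cdot 10^{-7}$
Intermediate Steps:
$F = 630$ ($F = \left(-7\right) \left(-90\right) = 630$)
$x{\left(K \right)} = -3 + K$
$f = 516$ ($f = -114 + 630 = 516$)
$B{\left(y \right)} = \left(-7 + 5 y\right)^{2}$ ($B{\left(y \right)} = \left(\left(4 y + y\right) - 7\right)^{2} = \left(5 y - 7\right)^{2} = \left(-7 + 5 y\right)^{2}$)
$\frac{1}{x{\left(A \right)} + B{\left(f \right)}} = \frac{1}{\left(-3 - 179\right) + \left(-7 + 5 \cdot 516\right)^{2}} = \frac{1}{-182 + \left(-7 + 2580\right)^{2}} = \frac{1}{-182 + 2573^{2}} = \frac{1}{-182 + 6620329} = \frac{1}{6620147}$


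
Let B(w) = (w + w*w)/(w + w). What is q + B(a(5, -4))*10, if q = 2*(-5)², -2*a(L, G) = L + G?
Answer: 105/2 ≈ 52.500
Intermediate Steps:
a(L, G) = -G/2 - L/2 (a(L, G) = -(L + G)/2 = -(G + L)/2 = -G/2 - L/2)
q = 50 (q = 2*25 = 50)
B(w) = (w + w²)/(2*w) (B(w) = (w + w²)/((2*w)) = (w + w²)*(1/(2*w)) = (w + w²)/(2*w))
q + B(a(5, -4))*10 = 50 + (½ + (-½*(-4) - ½*5)/2)*10 = 50 + (½ + (2 - 5/2)/2)*10 = 50 + (½ + (½)*(-½))*10 = 50 + (½ - ¼)*10 = 50 + (¼)*10 = 50 + 5/2 = 105/2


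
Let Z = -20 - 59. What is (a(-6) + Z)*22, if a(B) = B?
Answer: -1870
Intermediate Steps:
Z = -79
(a(-6) + Z)*22 = (-6 - 79)*22 = -85*22 = -1870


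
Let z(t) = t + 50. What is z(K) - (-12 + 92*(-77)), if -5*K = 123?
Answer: 35607/5 ≈ 7121.4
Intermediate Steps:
K = -123/5 (K = -⅕*123 = -123/5 ≈ -24.600)
z(t) = 50 + t
z(K) - (-12 + 92*(-77)) = (50 - 123/5) - (-12 + 92*(-77)) = 127/5 - (-12 - 7084) = 127/5 - 1*(-7096) = 127/5 + 7096 = 35607/5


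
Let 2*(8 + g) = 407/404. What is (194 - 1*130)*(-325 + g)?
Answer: -2149256/101 ≈ -21280.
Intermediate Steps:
g = -6057/808 (g = -8 + (407/404)/2 = -8 + (407*(1/404))/2 = -8 + (½)*(407/404) = -8 + 407/808 = -6057/808 ≈ -7.4963)
(194 - 1*130)*(-325 + g) = (194 - 1*130)*(-325 - 6057/808) = (194 - 130)*(-268657/808) = 64*(-268657/808) = -2149256/101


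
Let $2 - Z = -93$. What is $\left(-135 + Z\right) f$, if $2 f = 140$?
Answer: $-2800$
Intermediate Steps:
$Z = 95$ ($Z = 2 - -93 = 2 + 93 = 95$)
$f = 70$ ($f = \frac{1}{2} \cdot 140 = 70$)
$\left(-135 + Z\right) f = \left(-135 + 95\right) 70 = \left(-40\right) 70 = -2800$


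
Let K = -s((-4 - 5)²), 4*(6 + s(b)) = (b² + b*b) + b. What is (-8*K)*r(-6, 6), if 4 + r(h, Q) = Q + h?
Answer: -105432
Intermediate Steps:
r(h, Q) = -4 + Q + h (r(h, Q) = -4 + (Q + h) = -4 + Q + h)
s(b) = -6 + b²/2 + b/4 (s(b) = -6 + ((b² + b*b) + b)/4 = -6 + ((b² + b²) + b)/4 = -6 + (2*b² + b)/4 = -6 + (b + 2*b²)/4 = -6 + (b²/2 + b/4) = -6 + b²/2 + b/4)
K = -13179/4 (K = -(-6 + ((-4 - 5)²)²/2 + (-4 - 5)²/4) = -(-6 + ((-9)²)²/2 + (¼)*(-9)²) = -(-6 + (½)*81² + (¼)*81) = -(-6 + (½)*6561 + 81/4) = -(-6 + 6561/2 + 81/4) = -1*13179/4 = -13179/4 ≈ -3294.8)
(-8*K)*r(-6, 6) = (-8*(-13179/4))*(-4 + 6 - 6) = 26358*(-4) = -105432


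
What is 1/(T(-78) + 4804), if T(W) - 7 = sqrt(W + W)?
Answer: 4811/23145877 - 2*I*sqrt(39)/23145877 ≈ 0.00020786 - 5.3962e-7*I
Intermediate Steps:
T(W) = 7 + sqrt(2)*sqrt(W) (T(W) = 7 + sqrt(W + W) = 7 + sqrt(2*W) = 7 + sqrt(2)*sqrt(W))
1/(T(-78) + 4804) = 1/((7 + sqrt(2)*sqrt(-78)) + 4804) = 1/((7 + sqrt(2)*(I*sqrt(78))) + 4804) = 1/((7 + 2*I*sqrt(39)) + 4804) = 1/(4811 + 2*I*sqrt(39))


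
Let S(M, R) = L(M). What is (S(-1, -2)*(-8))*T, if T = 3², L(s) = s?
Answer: 72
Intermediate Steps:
S(M, R) = M
T = 9
(S(-1, -2)*(-8))*T = -1*(-8)*9 = 8*9 = 72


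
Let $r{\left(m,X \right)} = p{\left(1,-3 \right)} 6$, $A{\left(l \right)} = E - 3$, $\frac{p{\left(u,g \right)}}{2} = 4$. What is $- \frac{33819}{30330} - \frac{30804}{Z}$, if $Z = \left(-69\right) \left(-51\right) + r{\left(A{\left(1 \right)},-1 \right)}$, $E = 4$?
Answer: $- \frac{117213077}{12020790} \approx -9.7509$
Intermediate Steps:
$p{\left(u,g \right)} = 8$ ($p{\left(u,g \right)} = 2 \cdot 4 = 8$)
$A{\left(l \right)} = 1$ ($A{\left(l \right)} = 4 - 3 = 1$)
$r{\left(m,X \right)} = 48$ ($r{\left(m,X \right)} = 8 \cdot 6 = 48$)
$Z = 3567$ ($Z = \left(-69\right) \left(-51\right) + 48 = 3519 + 48 = 3567$)
$- \frac{33819}{30330} - \frac{30804}{Z} = - \frac{33819}{30330} - \frac{30804}{3567} = \left(-33819\right) \frac{1}{30330} - \frac{10268}{1189} = - \frac{11273}{10110} - \frac{10268}{1189} = - \frac{117213077}{12020790}$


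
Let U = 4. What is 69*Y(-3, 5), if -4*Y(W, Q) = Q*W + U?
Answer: 759/4 ≈ 189.75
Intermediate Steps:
Y(W, Q) = -1 - Q*W/4 (Y(W, Q) = -(Q*W + 4)/4 = -(4 + Q*W)/4 = -1 - Q*W/4)
69*Y(-3, 5) = 69*(-1 - ¼*5*(-3)) = 69*(-1 + 15/4) = 69*(11/4) = 759/4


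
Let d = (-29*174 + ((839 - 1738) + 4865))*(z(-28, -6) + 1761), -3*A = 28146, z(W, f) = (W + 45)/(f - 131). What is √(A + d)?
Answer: I*√35869961158/137 ≈ 1382.4*I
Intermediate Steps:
z(W, f) = (45 + W)/(-131 + f)
A = -9382 (A = -⅓*28146 = -9382)
d = -260539200/137 (d = (-29*174 + ((839 - 1738) + 4865))*((45 - 28)/(-131 - 6) + 1761) = (-5046 + (-899 + 4865))*(17/(-137) + 1761) = (-5046 + 3966)*(-1/137*17 + 1761) = -1080*(-17/137 + 1761) = -1080*241240/137 = -260539200/137 ≈ -1.9017e+6)
√(A + d) = √(-9382 - 260539200/137) = √(-261824534/137) = I*√35869961158/137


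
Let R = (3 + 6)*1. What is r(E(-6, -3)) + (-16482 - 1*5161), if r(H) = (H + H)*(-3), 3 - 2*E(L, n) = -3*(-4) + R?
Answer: -21589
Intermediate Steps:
R = 9 (R = 9*1 = 9)
E(L, n) = -9 (E(L, n) = 3/2 - (-3*(-4) + 9)/2 = 3/2 - (12 + 9)/2 = 3/2 - 1/2*21 = 3/2 - 21/2 = -9)
r(H) = -6*H (r(H) = (2*H)*(-3) = -6*H)
r(E(-6, -3)) + (-16482 - 1*5161) = -6*(-9) + (-16482 - 1*5161) = 54 + (-16482 - 5161) = 54 - 21643 = -21589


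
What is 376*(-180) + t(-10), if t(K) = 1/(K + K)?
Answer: -1353601/20 ≈ -67680.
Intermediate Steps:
t(K) = 1/(2*K)
376*(-180) + t(-10) = 376*(-180) + (1/2)/(-10) = -67680 + (1/2)*(-1/10) = -67680 - 1/20 = -1353601/20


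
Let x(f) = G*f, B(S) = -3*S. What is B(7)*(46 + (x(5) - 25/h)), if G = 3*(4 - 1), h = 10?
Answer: -3717/2 ≈ -1858.5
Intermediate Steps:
G = 9 (G = 3*3 = 9)
x(f) = 9*f
B(7)*(46 + (x(5) - 25/h)) = (-3*7)*(46 + (9*5 - 25/10)) = -21*(46 + (45 - 25/10)) = -21*(46 + (45 - 1*5/2)) = -21*(46 + (45 - 5/2)) = -21*(46 + 85/2) = -21*177/2 = -3717/2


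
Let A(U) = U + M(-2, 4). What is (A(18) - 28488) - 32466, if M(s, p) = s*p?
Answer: -60944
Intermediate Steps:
M(s, p) = p*s
A(U) = -8 + U (A(U) = U + 4*(-2) = U - 8 = -8 + U)
(A(18) - 28488) - 32466 = ((-8 + 18) - 28488) - 32466 = (10 - 28488) - 32466 = -28478 - 32466 = -60944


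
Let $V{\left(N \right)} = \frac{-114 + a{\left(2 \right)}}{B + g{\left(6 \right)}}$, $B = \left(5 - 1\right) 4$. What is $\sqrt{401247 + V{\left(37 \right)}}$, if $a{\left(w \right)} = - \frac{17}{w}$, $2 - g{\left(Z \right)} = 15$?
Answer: $\frac{\sqrt{14443422}}{6} \approx 633.41$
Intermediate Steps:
$g{\left(Z \right)} = -13$ ($g{\left(Z \right)} = 2 - 15 = -13$)
$B = 16$ ($B = 4 \cdot 4 = 16$)
$V{\left(N \right)} = - \frac{245}{6}$ ($V{\left(N \right)} = \frac{-114 - \frac{17}{2}}{16 - 13} = \frac{-114 - \frac{17}{2}}{3} = \left(-114 - \frac{17}{2}\right) \frac{1}{3} = \left(- \frac{245}{2}\right) \frac{1}{3} = - \frac{245}{6}$)
$\sqrt{401247 + V{\left(37 \right)}} = \sqrt{401247 - \frac{245}{6}} = \sqrt{\frac{2407237}{6}} = \frac{\sqrt{14443422}}{6}$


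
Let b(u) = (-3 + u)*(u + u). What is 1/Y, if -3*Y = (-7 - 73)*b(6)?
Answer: 1/960 ≈ 0.0010417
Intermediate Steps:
b(u) = 2*u*(-3 + u) (b(u) = (-3 + u)*(2*u) = 2*u*(-3 + u))
Y = 960 (Y = -(-7 - 73)*2*6*(-3 + 6)/3 = -(-80)*2*6*3/3 = -(-80)*36/3 = -⅓*(-2880) = 960)
1/Y = 1/960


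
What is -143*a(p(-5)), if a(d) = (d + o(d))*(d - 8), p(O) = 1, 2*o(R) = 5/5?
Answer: 3003/2 ≈ 1501.5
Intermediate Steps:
o(R) = ½ (o(R) = (5/5)/2 = (5*(⅕))/2 = (½)*1 = ½)
a(d) = (½ + d)*(-8 + d) (a(d) = (d + ½)*(d - 8) = (½ + d)*(-8 + d))
-143*a(p(-5)) = -143*(-4 + 1² - 15/2*1) = -143*(-4 + 1 - 15/2) = -143*(-21/2) = 3003/2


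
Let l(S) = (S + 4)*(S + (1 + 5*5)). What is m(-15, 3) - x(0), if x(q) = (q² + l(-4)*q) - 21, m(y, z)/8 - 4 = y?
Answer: -67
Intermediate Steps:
m(y, z) = 32 + 8*y
l(S) = (4 + S)*(26 + S) (l(S) = (4 + S)*(S + (1 + 25)) = (4 + S)*(S + 26) = (4 + S)*(26 + S))
x(q) = -21 + q² (x(q) = (q² + (104 + (-4)² + 30*(-4))*q) - 21 = (q² + (104 + 16 - 120)*q) - 21 = (q² + 0*q) - 21 = (q² + 0) - 21 = q² - 21 = -21 + q²)
m(-15, 3) - x(0) = (32 + 8*(-15)) - (-21 + 0²) = (32 - 120) - (-21 + 0) = -88 - 1*(-21) = -88 + 21 = -67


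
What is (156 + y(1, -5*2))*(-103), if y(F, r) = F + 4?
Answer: -16583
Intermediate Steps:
y(F, r) = 4 + F
(156 + y(1, -5*2))*(-103) = (156 + (4 + 1))*(-103) = (156 + 5)*(-103) = 161*(-103) = -16583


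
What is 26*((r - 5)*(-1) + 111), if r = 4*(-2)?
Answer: 3224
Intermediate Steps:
r = -8
26*((r - 5)*(-1) + 111) = 26*((-8 - 5)*(-1) + 111) = 26*(-13*(-1) + 111) = 26*(13 + 111) = 26*124 = 3224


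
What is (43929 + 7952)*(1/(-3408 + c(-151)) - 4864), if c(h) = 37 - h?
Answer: -812564424361/3220 ≈ -2.5235e+8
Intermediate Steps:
(43929 + 7952)*(1/(-3408 + c(-151)) - 4864) = (43929 + 7952)*(1/(-3408 + (37 - 1*(-151))) - 4864) = 51881*(1/(-3408 + (37 + 151)) - 4864) = 51881*(1/(-3408 + 188) - 4864) = 51881*(1/(-3220) - 4864) = 51881*(-1/3220 - 4864) = 51881*(-15662081/3220) = -812564424361/3220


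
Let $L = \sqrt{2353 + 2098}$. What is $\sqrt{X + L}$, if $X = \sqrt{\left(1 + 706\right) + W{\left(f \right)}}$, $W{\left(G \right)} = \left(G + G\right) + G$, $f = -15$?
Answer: $\sqrt{\sqrt{662} + \sqrt{4451}} \approx 9.6148$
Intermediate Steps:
$W{\left(G \right)} = 3 G$ ($W{\left(G \right)} = 2 G + G = 3 G$)
$X = \sqrt{662}$ ($X = \sqrt{\left(1 + 706\right) + 3 \left(-15\right)} = \sqrt{707 - 45} = \sqrt{662} \approx 25.729$)
$L = \sqrt{4451} \approx 66.716$
$\sqrt{X + L} = \sqrt{\sqrt{662} + \sqrt{4451}}$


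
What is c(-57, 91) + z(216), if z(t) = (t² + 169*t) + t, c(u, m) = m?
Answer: 83467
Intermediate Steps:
z(t) = t² + 170*t
c(-57, 91) + z(216) = 91 + 216*(170 + 216) = 91 + 216*386 = 91 + 83376 = 83467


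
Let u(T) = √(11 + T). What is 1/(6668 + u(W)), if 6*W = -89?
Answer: 40008/266773367 - I*√138/266773367 ≈ 0.00014997 - 4.4035e-8*I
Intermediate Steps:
W = -89/6 (W = (⅙)*(-89) = -89/6 ≈ -14.833)
1/(6668 + u(W)) = 1/(6668 + √(11 - 89/6)) = 1/(6668 + √(-23/6)) = 1/(6668 + I*√138/6)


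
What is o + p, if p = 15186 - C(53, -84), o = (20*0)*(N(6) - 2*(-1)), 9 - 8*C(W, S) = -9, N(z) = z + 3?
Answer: 60735/4 ≈ 15184.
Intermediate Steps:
N(z) = 3 + z
C(W, S) = 9/4 (C(W, S) = 9/8 - ⅛*(-9) = 9/8 + 9/8 = 9/4)
o = 0 (o = (20*0)*((3 + 6) - 2*(-1)) = 0*(9 + 2) = 0*11 = 0)
p = 60735/4 (p = 15186 - 1*9/4 = 15186 - 9/4 = 60735/4 ≈ 15184.)
o + p = 0 + 60735/4 = 60735/4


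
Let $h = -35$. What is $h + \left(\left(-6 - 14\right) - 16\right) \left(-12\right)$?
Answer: $397$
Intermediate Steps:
$h + \left(\left(-6 - 14\right) - 16\right) \left(-12\right) = -35 + \left(\left(-6 - 14\right) - 16\right) \left(-12\right) = -35 + \left(-20 - 16\right) \left(-12\right) = -35 - -432 = -35 + 432 = 397$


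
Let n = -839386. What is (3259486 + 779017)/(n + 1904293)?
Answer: 4038503/1064907 ≈ 3.7924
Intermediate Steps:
(3259486 + 779017)/(n + 1904293) = (3259486 + 779017)/(-839386 + 1904293) = 4038503/1064907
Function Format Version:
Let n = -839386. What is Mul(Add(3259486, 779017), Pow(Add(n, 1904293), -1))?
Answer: Rational(4038503, 1064907) ≈ 3.7924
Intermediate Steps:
Mul(Add(3259486, 779017), Pow(Add(n, 1904293), -1)) = Mul(Add(3259486, 779017), Pow(Add(-839386, 1904293), -1)) = Mul(4038503, Pow(1064907, -1)) = Mul(4038503, Rational(1, 1064907)) = Rational(4038503, 1064907)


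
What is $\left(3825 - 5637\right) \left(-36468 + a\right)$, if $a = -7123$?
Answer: $78986892$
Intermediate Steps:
$\left(3825 - 5637\right) \left(-36468 + a\right) = \left(3825 - 5637\right) \left(-36468 - 7123\right) = \left(-1812\right) \left(-43591\right) = 78986892$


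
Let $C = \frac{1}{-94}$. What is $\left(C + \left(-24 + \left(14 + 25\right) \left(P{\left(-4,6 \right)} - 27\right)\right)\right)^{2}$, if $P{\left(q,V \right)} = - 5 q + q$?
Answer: $\frac{1813311889}{8836} \approx 2.0522 \cdot 10^{5}$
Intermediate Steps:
$P{\left(q,V \right)} = - 4 q$
$C = - \frac{1}{94} \approx -0.010638$
$\left(C + \left(-24 + \left(14 + 25\right) \left(P{\left(-4,6 \right)} - 27\right)\right)\right)^{2} = \left(- \frac{1}{94} + \left(-24 + \left(14 + 25\right) \left(\left(-4\right) \left(-4\right) - 27\right)\right)\right)^{2} = \left(- \frac{1}{94} + \left(-24 + 39 \left(16 - 27\right)\right)\right)^{2} = \left(- \frac{1}{94} + \left(-24 + 39 \left(-11\right)\right)\right)^{2} = \left(- \frac{1}{94} - 453\right)^{2} = \left(- \frac{42583}{94}\right)^{2} = \frac{1813311889}{8836}$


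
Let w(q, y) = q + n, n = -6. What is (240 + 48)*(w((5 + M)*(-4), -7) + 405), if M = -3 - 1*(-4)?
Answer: 108000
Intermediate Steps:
M = 1 (M = -3 + 4 = 1)
w(q, y) = -6 + q (w(q, y) = q - 6 = -6 + q)
(240 + 48)*(w((5 + M)*(-4), -7) + 405) = (240 + 48)*((-6 + (5 + 1)*(-4)) + 405) = 288*((-6 + 6*(-4)) + 405) = 288*((-6 - 24) + 405) = 288*(-30 + 405) = 288*375 = 108000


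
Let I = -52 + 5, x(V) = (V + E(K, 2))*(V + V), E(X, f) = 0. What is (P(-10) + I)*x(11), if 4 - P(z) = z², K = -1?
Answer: -34606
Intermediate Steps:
P(z) = 4 - z²
x(V) = 2*V² (x(V) = (V + 0)*(V + V) = V*(2*V) = 2*V²)
I = -47
(P(-10) + I)*x(11) = ((4 - 1*(-10)²) - 47)*(2*11²) = ((4 - 1*100) - 47)*(2*121) = ((4 - 100) - 47)*242 = (-96 - 47)*242 = -143*242 = -34606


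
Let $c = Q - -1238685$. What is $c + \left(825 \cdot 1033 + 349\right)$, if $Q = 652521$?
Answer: $2743780$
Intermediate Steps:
$c = 1891206$ ($c = 652521 - -1238685 = 652521 + 1238685 = 1891206$)
$c + \left(825 \cdot 1033 + 349\right) = 1891206 + \left(825 \cdot 1033 + 349\right) = 1891206 + \left(852225 + 349\right) = 1891206 + 852574 = 2743780$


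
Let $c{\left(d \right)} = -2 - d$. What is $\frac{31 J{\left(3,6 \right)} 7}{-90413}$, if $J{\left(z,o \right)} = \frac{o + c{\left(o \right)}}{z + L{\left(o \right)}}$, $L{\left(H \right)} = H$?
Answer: $\frac{434}{813717} \approx 0.00053336$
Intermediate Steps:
$J{\left(z,o \right)} = - \frac{2}{o + z}$ ($J{\left(z,o \right)} = \frac{o - \left(2 + o\right)}{z + o} = - \frac{2}{o + z}$)
$\frac{31 J{\left(3,6 \right)} 7}{-90413} = \frac{31 \left(- \frac{2}{6 + 3}\right) 7}{-90413} = 31 \left(- \frac{2}{9}\right) 7 \left(- \frac{1}{90413}\right) = \left(- \frac{62}{9}\right) 7 \left(- \frac{1}{90413}\right) = \left(- \frac{434}{9}\right) \left(- \frac{1}{90413}\right) = \frac{434}{813717}$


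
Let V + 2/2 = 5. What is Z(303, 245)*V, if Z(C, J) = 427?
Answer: 1708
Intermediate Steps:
V = 4 (V = -1 + 5 = 4)
Z(303, 245)*V = 427*4 = 1708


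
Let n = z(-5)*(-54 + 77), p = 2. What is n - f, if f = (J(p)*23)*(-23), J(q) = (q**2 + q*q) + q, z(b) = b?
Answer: 5175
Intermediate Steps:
J(q) = q + 2*q**2 (J(q) = (q**2 + q**2) + q = 2*q**2 + q = q + 2*q**2)
n = -115 (n = -5*(-54 + 77) = -5*23 = -115)
f = -5290 (f = ((2*(1 + 2*2))*23)*(-23) = ((2*(1 + 4))*23)*(-23) = ((2*5)*23)*(-23) = (10*23)*(-23) = 230*(-23) = -5290)
n - f = -115 - 1*(-5290) = -115 + 5290 = 5175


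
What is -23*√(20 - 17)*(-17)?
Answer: 391*√3 ≈ 677.23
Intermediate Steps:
-23*√(20 - 17)*(-17) = -23*√3*(-17) = 391*√3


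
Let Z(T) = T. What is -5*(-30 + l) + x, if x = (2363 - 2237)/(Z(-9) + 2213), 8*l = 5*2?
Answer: 316951/2204 ≈ 143.81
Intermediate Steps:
l = 5/4 (l = (5*2)/8 = (⅛)*10 = 5/4 ≈ 1.2500)
x = 63/1102 (x = (2363 - 2237)/(-9 + 2213) = 126/2204 = 126*(1/2204) = 63/1102 ≈ 0.057169)
-5*(-30 + l) + x = -5*(-30 + 5/4) + 63/1102 = -5*(-115/4) + 63/1102 = 575/4 + 63/1102 = 316951/2204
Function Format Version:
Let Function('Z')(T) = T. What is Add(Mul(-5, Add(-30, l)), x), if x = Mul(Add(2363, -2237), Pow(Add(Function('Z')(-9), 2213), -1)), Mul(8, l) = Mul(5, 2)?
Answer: Rational(316951, 2204) ≈ 143.81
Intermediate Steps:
l = Rational(5, 4) (l = Mul(Rational(1, 8), Mul(5, 2)) = Mul(Rational(1, 8), 10) = Rational(5, 4) ≈ 1.2500)
x = Rational(63, 1102) (x = Mul(Add(2363, -2237), Pow(Add(-9, 2213), -1)) = Mul(126, Pow(2204, -1)) = Mul(126, Rational(1, 2204)) = Rational(63, 1102) ≈ 0.057169)
Add(Mul(-5, Add(-30, l)), x) = Add(Mul(-5, Add(-30, Rational(5, 4))), Rational(63, 1102)) = Add(Mul(-5, Rational(-115, 4)), Rational(63, 1102)) = Add(Rational(575, 4), Rational(63, 1102)) = Rational(316951, 2204)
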